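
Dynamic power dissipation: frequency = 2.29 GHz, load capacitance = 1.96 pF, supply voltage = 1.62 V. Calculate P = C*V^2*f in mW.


Step 1: V^2 = 1.62^2 = 2.6244 V^2
Step 2: P = C*V^2*f = 1.96e-12 F * 2.6244 * 2.29e9 Hz
Step 3: P = 1.177935696e-02 W
Step 4: P = 11.779 mW

11.779


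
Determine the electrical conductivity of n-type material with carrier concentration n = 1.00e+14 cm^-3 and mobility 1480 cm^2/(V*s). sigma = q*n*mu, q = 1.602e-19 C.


Step 1: sigma = q * n * mu
Step 2: sigma = 1.602e-19 * 1.00e+14 * 1480
Step 3: sigma = 2.371e-02 S/cm

2.371e-02


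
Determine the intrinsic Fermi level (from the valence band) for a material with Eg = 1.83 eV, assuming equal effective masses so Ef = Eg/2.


Step 1: For an intrinsic semiconductor, the Fermi level sits at midgap.
Step 2: Ef = Eg / 2 = 1.83 / 2 = 0.915 eV

0.915


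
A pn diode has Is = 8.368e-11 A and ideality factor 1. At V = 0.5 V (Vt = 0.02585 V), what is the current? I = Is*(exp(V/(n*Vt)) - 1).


Step 1: V/(n*Vt) = 0.5/(1*0.02585) = 19.3424
Step 2: exp(19.3424) = 2.5136e+08
Step 3: I = 8.368e-11 * (2.5136e+08 - 1) = 2.10e-02 A

2.10e-02


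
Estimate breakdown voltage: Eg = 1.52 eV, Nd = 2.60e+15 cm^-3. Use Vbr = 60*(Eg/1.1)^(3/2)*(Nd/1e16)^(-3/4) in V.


Step 1: Eg/1.1 = 1.52/1.1 = 1.381818
Step 2: (Eg/1.1)^1.5 = 1.381818^1.5 = 1.624337
Step 3: (Nd/1e16)^(-0.75) = (0.26)^(-0.75) = 2.746439
Step 4: Vbr = 60 * 1.624337 * 2.746439 = 267.7 V

267.7


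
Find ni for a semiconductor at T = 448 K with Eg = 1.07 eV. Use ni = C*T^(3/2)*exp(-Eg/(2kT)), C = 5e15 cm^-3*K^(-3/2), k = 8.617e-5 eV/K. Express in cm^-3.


Step 1: Compute kT = 8.617e-5 * 448 = 0.03860416 eV
Step 2: Exponent = -Eg/(2kT) = -1.07/(2*0.03860416) = -13.85861
Step 3: T^(3/2) = 448^1.5 = 9482.37
Step 4: ni = 5e15 * 9482.37 * exp(-13.85861) = 4.54e+13 cm^-3

4.54e+13


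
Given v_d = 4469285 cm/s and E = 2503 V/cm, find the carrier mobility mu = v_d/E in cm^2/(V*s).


Step 1: mu = v_d / E
Step 2: mu = 4469285 / 2503
Step 3: mu = 1785.57 cm^2/(V*s)

1785.57


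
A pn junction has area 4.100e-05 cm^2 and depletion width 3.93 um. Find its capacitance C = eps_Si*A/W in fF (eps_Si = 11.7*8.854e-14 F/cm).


Step 1: eps_Si = 11.7 * 8.854e-14 = 1.035918e-12 F/cm
Step 2: W in cm = 3.93 * 1e-4 = 3.93e-04 cm
Step 3: C = 1.035918e-12 * 4.100e-05 / 3.93e-04 = 1.080729e-13 F
Step 4: C = 108.07 fF

108.07


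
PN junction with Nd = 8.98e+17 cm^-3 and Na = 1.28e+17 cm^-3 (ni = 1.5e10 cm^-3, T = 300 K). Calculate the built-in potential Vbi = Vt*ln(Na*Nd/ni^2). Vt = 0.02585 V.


Step 1: Compute Na*Nd/ni^2 = 1.28e+17 * 8.98e+17 / (1.5e10)^2 = 5.1086e+14
Step 2: ln(5.1086e+14) = 33.8671
Step 3: Vbi = 0.02585 * 33.8671 = 0.875 V

0.875


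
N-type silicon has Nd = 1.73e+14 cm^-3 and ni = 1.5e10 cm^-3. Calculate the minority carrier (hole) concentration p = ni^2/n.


Step 1: Since Nd >> ni, n ≈ Nd = 1.73e+14 cm^-3
Step 2: p = ni^2 / n = (1.5e10)^2 / 1.73e+14
Step 3: p = 2.25e20 / 1.73e+14 = 1.30e+06 cm^-3

1.30e+06


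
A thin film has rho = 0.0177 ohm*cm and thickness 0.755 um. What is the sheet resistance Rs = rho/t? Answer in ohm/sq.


Step 1: Convert thickness to cm: t = 0.755 um = 7.5500e-05 cm
Step 2: Rs = rho / t = 0.0177 / 7.5500e-05
Step 3: Rs = 234.4 ohm/sq

234.4


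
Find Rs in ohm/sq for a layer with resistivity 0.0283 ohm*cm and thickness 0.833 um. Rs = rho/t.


Step 1: Convert thickness to cm: t = 0.833 um = 8.3300e-05 cm
Step 2: Rs = rho / t = 0.0283 / 8.3300e-05
Step 3: Rs = 339.7 ohm/sq

339.7


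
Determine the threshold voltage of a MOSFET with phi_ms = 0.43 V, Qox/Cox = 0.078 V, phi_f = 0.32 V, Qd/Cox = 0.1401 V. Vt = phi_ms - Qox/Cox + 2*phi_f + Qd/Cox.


Step 1: Vt = phi_ms - Qox/Cox + 2*phi_f + Qd/Cox
Step 2: Vt = 0.43 - 0.078 + 2*0.32 + 0.1401
Step 3: Vt = 0.43 - 0.078 + 0.64 + 0.1401
Step 4: Vt = 1.1321 V

1.1321


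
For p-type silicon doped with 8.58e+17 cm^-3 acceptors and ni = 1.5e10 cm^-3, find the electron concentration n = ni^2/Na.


Step 1: Majority hole concentration p ≈ Na = 8.58e+17 cm^-3
Step 2: n = ni^2 / Na = (1.5e10)^2 / 8.58e+17
Step 3: n = 2.62e+02 cm^-3

2.62e+02


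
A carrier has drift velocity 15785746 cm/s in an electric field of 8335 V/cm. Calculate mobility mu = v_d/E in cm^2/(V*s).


Step 1: mu = v_d / E
Step 2: mu = 15785746 / 8335
Step 3: mu = 1893.91 cm^2/(V*s)

1893.91


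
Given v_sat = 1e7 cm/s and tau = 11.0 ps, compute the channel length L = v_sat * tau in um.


Step 1: tau in seconds = 11.0 ps * 1e-12 = 1.1000e-11 s
Step 2: L = v_sat * tau = 1e7 * 1.1000e-11 = 1.1000e-04 cm
Step 3: L in um = 1.1000e-04 * 1e4 = 1.1 um

1.1


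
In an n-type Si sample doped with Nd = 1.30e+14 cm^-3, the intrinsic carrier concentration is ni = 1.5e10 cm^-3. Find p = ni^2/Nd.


Step 1: Since Nd >> ni, n ≈ Nd = 1.30e+14 cm^-3
Step 2: p = ni^2 / n = (1.5e10)^2 / 1.30e+14
Step 3: p = 2.25e20 / 1.30e+14 = 1.73e+06 cm^-3

1.73e+06


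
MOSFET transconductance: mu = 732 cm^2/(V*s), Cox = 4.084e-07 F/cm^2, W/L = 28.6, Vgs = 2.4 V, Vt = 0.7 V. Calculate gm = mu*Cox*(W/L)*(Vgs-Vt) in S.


Step 1: Vov = Vgs - Vt = 2.4 - 0.7 = 1.7 V
Step 2: gm = mu * Cox * (W/L) * Vov
Step 3: gm = 732 * 4.084e-07 * 28.6 * 1.7 = 1.45e-02 S

1.45e-02


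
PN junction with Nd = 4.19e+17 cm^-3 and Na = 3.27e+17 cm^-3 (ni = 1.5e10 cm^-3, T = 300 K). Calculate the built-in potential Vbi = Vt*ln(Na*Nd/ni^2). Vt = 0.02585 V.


Step 1: Compute Na*Nd/ni^2 = 3.27e+17 * 4.19e+17 / (1.5e10)^2 = 6.0895e+14
Step 2: ln(6.0895e+14) = 34.0428
Step 3: Vbi = 0.02585 * 34.0428 = 0.88 V

0.88


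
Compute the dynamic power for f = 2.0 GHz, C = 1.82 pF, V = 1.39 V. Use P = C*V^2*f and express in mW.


Step 1: V^2 = 1.39^2 = 1.9321 V^2
Step 2: P = C*V^2*f = 1.82e-12 F * 1.9321 * 2.0e9 Hz
Step 3: P = 7.032844e-03 W
Step 4: P = 7.033 mW

7.033


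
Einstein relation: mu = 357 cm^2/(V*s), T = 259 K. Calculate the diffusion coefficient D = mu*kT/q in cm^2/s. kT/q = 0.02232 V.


Step 1: D = mu * (kT/q)
Step 2: D = 357 * 0.02232
Step 3: D = 7.97 cm^2/s

7.97


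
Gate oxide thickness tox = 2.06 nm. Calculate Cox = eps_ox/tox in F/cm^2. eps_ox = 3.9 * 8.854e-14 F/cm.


Step 1: eps_ox = 3.9 * 8.854e-14 = 3.45306e-13 F/cm
Step 2: tox in cm = 2.06 nm * 1e-7 = 2.0600e-07 cm
Step 3: Cox = 3.45306e-13 / 2.0600e-07 = 1.68e-06 F/cm^2

1.68e-06


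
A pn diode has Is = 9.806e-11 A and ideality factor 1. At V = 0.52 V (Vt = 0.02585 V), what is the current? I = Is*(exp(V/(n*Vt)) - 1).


Step 1: V/(n*Vt) = 0.52/(1*0.02585) = 20.1161
Step 2: exp(20.1161) = 5.4489e+08
Step 3: I = 9.806e-11 * (5.4489e+08 - 1) = 5.34e-02 A

5.34e-02


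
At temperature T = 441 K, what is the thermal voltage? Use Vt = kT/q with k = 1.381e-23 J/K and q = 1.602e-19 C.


Step 1: kT = 1.381e-23 * 441 = 6.09021e-21 J
Step 2: Vt = kT/q = 6.09021e-21 / 1.602e-19
Step 3: Vt = 0.03802 V

0.03802


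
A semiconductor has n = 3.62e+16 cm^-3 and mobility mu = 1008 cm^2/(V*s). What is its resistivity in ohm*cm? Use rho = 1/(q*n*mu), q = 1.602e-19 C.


Step 1: sigma = q * n * mu = 1.602e-19 * 3.62e+16 * 1008 = 5.84563e+00 S/cm
Step 2: rho = 1 / sigma = 1 / 5.84563e+00 = 0.1711 ohm*cm

0.1711


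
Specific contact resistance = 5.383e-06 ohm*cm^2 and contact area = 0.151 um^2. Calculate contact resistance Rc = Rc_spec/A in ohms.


Step 1: Convert area to cm^2: 0.151 um^2 = 1.5100e-09 cm^2
Step 2: Rc = Rc_spec / A = 5.383e-06 / 1.5100e-09
Step 3: Rc = 3.56e+03 ohms

3.56e+03


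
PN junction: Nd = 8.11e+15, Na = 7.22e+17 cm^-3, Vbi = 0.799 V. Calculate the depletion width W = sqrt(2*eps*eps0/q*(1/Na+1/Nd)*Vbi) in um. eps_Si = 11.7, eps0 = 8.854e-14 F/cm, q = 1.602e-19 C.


Step 1: 1/Na + 1/Nd = 1/7.22e+17 + 1/8.11e+15 = 1.24690e-16
Step 2: 2*eps*eps0/q = 2*11.7*8.854e-14/1.602e-19 = 1.293281e+07
Step 3: W^2 = 1.293281e+07 * 1.24690e-16 * 0.799 = 1.28846e-09
Step 4: W = sqrt(1.28846e-09) = 3.590e-05 cm = 0.359 um

0.359


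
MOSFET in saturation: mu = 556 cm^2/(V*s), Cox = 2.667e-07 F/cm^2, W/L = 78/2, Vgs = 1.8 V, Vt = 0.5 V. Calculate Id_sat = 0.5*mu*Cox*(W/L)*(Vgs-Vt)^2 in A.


Step 1: Overdrive voltage Vov = Vgs - Vt = 1.8 - 0.5 = 1.3 V
Step 2: W/L = 78/2 = 39
Step 3: Id = 0.5 * 556 * 2.667e-07 * 39 * 1.3^2
Step 4: Id = 4.89e-03 A

4.89e-03


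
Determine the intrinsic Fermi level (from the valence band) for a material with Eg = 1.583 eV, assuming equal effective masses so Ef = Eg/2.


Step 1: For an intrinsic semiconductor, the Fermi level sits at midgap.
Step 2: Ef = Eg / 2 = 1.583 / 2 = 0.7915 eV

0.7915


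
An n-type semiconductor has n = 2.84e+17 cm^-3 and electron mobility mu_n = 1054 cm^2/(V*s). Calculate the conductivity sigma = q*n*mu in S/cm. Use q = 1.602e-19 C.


Step 1: sigma = q * n * mu
Step 2: sigma = 1.602e-19 * 2.84e+17 * 1054
Step 3: sigma = 4.795e+01 S/cm

4.795e+01


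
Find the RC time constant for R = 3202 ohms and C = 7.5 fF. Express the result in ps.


Step 1: tau = R * C
Step 2: tau = 3202 * 7.5 fF = 3202 * 7.5e-15 F
Step 3: tau = 2.4015e-11 s = 24.015 ps

24.015


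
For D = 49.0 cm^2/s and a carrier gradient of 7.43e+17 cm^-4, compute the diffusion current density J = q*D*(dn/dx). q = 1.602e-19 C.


Step 1: J = q * D * (dn/dx)
Step 2: J = 1.602e-19 * 49.0 * 7.43e+17
Step 3: J = 5.83e+00 A/cm^2

5.83e+00


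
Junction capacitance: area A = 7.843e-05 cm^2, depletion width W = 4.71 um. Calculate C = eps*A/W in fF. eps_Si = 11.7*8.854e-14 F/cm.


Step 1: eps_Si = 11.7 * 8.854e-14 = 1.035918e-12 F/cm
Step 2: W in cm = 4.71 * 1e-4 = 4.71e-04 cm
Step 3: C = 1.035918e-12 * 7.843e-05 / 4.71e-04 = 1.724990e-13 F
Step 4: C = 172.5 fF

172.5


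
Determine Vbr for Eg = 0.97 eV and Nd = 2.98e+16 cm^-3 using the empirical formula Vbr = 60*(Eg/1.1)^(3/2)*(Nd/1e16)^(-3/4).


Step 1: Eg/1.1 = 0.97/1.1 = 0.881818
Step 2: (Eg/1.1)^1.5 = 0.881818^1.5 = 0.828073
Step 3: (Nd/1e16)^(-0.75) = (2.98)^(-0.75) = 0.440898
Step 4: Vbr = 60 * 0.828073 * 0.440898 = 21.9 V

21.9


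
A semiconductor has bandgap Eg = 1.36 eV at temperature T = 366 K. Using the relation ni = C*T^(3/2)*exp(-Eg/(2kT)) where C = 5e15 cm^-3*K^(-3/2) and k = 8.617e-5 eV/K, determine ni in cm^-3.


Step 1: Compute kT = 8.617e-5 * 366 = 0.03153822 eV
Step 2: Exponent = -Eg/(2kT) = -1.36/(2*0.03153822) = -21.56114
Step 3: T^(3/2) = 366^1.5 = 7001.99
Step 4: ni = 5e15 * 7001.99 * exp(-21.56114) = 1.51e+10 cm^-3

1.51e+10


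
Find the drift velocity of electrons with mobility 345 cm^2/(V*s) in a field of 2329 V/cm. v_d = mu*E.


Step 1: v_d = mu * E
Step 2: v_d = 345 * 2329 = 803505
Step 3: v_d = 8.04e+05 cm/s

8.04e+05


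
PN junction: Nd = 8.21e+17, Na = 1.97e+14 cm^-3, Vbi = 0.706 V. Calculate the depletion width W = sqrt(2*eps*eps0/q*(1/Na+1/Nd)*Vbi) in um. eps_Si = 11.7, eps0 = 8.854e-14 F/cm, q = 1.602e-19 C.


Step 1: 1/Na + 1/Nd = 1/1.97e+14 + 1/8.21e+17 = 5.07736e-15
Step 2: 2*eps*eps0/q = 2*11.7*8.854e-14/1.602e-19 = 1.293281e+07
Step 3: W^2 = 1.293281e+07 * 5.07736e-15 * 0.706 = 4.63592e-08
Step 4: W = sqrt(4.63592e-08) = 2.153e-04 cm = 2.153 um

2.153


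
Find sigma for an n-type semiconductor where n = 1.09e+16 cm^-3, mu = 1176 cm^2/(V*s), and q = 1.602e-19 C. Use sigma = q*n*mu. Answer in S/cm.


Step 1: sigma = q * n * mu
Step 2: sigma = 1.602e-19 * 1.09e+16 * 1176
Step 3: sigma = 2.054e+00 S/cm

2.054e+00


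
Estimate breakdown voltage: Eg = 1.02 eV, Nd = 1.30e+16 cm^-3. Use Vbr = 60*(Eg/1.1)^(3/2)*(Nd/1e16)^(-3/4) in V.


Step 1: Eg/1.1 = 1.02/1.1 = 0.927273
Step 2: (Eg/1.1)^1.5 = 0.927273^1.5 = 0.892918
Step 3: (Nd/1e16)^(-0.75) = (1.3)^(-0.75) = 0.821377
Step 4: Vbr = 60 * 0.892918 * 0.821377 = 44.0 V

44.0


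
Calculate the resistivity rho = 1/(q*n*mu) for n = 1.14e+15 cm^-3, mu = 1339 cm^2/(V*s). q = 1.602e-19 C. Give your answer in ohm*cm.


Step 1: sigma = q * n * mu = 1.602e-19 * 1.14e+15 * 1339 = 2.44539e-01 S/cm
Step 2: rho = 1 / sigma = 1 / 2.44539e-01 = 4.089 ohm*cm

4.089


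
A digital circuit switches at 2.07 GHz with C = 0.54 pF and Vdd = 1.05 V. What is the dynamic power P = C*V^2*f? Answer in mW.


Step 1: V^2 = 1.05^2 = 1.1025 V^2
Step 2: P = C*V^2*f = 0.54e-12 F * 1.1025 * 2.07e9 Hz
Step 3: P = 1.2323745e-03 W
Step 4: P = 1.232 mW

1.232


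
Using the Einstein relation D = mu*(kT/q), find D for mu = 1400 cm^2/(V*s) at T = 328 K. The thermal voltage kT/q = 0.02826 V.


Step 1: D = mu * (kT/q)
Step 2: D = 1400 * 0.02826
Step 3: D = 39.56 cm^2/s

39.56


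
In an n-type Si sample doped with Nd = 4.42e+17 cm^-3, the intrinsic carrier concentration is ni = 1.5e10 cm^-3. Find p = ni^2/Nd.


Step 1: Since Nd >> ni, n ≈ Nd = 4.42e+17 cm^-3
Step 2: p = ni^2 / n = (1.5e10)^2 / 4.42e+17
Step 3: p = 2.25e20 / 4.42e+17 = 5.09e+02 cm^-3

5.09e+02


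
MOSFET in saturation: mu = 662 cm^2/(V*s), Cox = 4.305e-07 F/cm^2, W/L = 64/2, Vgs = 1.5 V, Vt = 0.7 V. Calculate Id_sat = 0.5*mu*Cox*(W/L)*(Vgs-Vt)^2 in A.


Step 1: Overdrive voltage Vov = Vgs - Vt = 1.5 - 0.7 = 0.8 V
Step 2: W/L = 64/2 = 32
Step 3: Id = 0.5 * 662 * 4.305e-07 * 32 * 0.8^2
Step 4: Id = 2.92e-03 A

2.92e-03


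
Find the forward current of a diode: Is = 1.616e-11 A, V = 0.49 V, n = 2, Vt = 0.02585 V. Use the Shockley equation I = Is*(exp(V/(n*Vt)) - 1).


Step 1: V/(n*Vt) = 0.49/(2*0.02585) = 9.4778
Step 2: exp(9.4778) = 1.3066e+04
Step 3: I = 1.616e-11 * (1.3066e+04 - 1) = 2.11e-07 A

2.11e-07


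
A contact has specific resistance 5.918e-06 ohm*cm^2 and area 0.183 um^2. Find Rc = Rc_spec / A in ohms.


Step 1: Convert area to cm^2: 0.183 um^2 = 1.8300e-09 cm^2
Step 2: Rc = Rc_spec / A = 5.918e-06 / 1.8300e-09
Step 3: Rc = 3.23e+03 ohms

3.23e+03


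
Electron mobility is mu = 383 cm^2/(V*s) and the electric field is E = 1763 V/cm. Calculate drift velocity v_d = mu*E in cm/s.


Step 1: v_d = mu * E
Step 2: v_d = 383 * 1763 = 675229
Step 3: v_d = 6.75e+05 cm/s

6.75e+05


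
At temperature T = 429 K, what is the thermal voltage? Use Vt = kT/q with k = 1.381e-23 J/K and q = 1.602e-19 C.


Step 1: kT = 1.381e-23 * 429 = 5.92449e-21 J
Step 2: Vt = kT/q = 5.92449e-21 / 1.602e-19
Step 3: Vt = 0.03698 V

0.03698


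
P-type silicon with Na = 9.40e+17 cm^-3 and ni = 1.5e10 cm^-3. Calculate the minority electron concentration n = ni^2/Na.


Step 1: Majority hole concentration p ≈ Na = 9.40e+17 cm^-3
Step 2: n = ni^2 / Na = (1.5e10)^2 / 9.40e+17
Step 3: n = 2.39e+02 cm^-3

2.39e+02


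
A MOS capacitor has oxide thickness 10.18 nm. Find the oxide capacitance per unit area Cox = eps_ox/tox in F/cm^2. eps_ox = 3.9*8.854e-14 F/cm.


Step 1: eps_ox = 3.9 * 8.854e-14 = 3.45306e-13 F/cm
Step 2: tox in cm = 10.18 nm * 1e-7 = 1.0180e-06 cm
Step 3: Cox = 3.45306e-13 / 1.0180e-06 = 3.39e-07 F/cm^2

3.39e-07


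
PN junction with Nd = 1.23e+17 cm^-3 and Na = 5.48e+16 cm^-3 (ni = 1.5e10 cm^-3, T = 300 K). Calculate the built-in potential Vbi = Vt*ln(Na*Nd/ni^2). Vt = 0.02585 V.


Step 1: Compute Na*Nd/ni^2 = 5.48e+16 * 1.23e+17 / (1.5e10)^2 = 2.9957e+13
Step 2: ln(2.9957e+13) = 31.0308
Step 3: Vbi = 0.02585 * 31.0308 = 0.802 V

0.802


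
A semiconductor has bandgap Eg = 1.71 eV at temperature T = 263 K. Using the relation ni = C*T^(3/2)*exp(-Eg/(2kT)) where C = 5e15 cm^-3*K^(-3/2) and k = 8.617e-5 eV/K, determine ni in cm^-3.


Step 1: Compute kT = 8.617e-5 * 263 = 0.02266271 eV
Step 2: Exponent = -Eg/(2kT) = -1.71/(2*0.02266271) = -37.72717
Step 3: T^(3/2) = 263^1.5 = 4265.14
Step 4: ni = 5e15 * 4265.14 * exp(-37.72717) = 8.79e+02 cm^-3

8.79e+02


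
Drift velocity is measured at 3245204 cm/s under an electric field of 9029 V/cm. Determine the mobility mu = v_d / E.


Step 1: mu = v_d / E
Step 2: mu = 3245204 / 9029
Step 3: mu = 359.42 cm^2/(V*s)

359.42


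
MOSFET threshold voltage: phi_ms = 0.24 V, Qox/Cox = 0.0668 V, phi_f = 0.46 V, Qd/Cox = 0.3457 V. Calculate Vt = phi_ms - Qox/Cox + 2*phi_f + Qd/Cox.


Step 1: Vt = phi_ms - Qox/Cox + 2*phi_f + Qd/Cox
Step 2: Vt = 0.24 - 0.0668 + 2*0.46 + 0.3457
Step 3: Vt = 0.24 - 0.0668 + 0.92 + 0.3457
Step 4: Vt = 1.4389 V

1.4389


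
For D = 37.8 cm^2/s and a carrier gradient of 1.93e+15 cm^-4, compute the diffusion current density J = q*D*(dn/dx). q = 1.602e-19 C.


Step 1: J = q * D * (dn/dx)
Step 2: J = 1.602e-19 * 37.8 * 1.93e+15
Step 3: J = 1.17e-02 A/cm^2

1.17e-02


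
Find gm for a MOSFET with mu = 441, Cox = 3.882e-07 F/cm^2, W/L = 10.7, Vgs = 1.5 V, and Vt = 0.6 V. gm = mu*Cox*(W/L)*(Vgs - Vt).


Step 1: Vov = Vgs - Vt = 1.5 - 0.6 = 0.9 V
Step 2: gm = mu * Cox * (W/L) * Vov
Step 3: gm = 441 * 3.882e-07 * 10.7 * 0.9 = 1.65e-03 S

1.65e-03


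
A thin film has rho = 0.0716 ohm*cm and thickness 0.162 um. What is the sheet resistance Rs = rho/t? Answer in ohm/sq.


Step 1: Convert thickness to cm: t = 0.162 um = 1.6200e-05 cm
Step 2: Rs = rho / t = 0.0716 / 1.6200e-05
Step 3: Rs = 4419.8 ohm/sq

4419.8


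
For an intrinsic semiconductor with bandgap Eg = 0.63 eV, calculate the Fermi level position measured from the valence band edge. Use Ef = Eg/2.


Step 1: For an intrinsic semiconductor, the Fermi level sits at midgap.
Step 2: Ef = Eg / 2 = 0.63 / 2 = 0.315 eV

0.315


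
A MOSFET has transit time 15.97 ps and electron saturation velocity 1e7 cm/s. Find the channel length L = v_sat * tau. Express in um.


Step 1: tau in seconds = 15.97 ps * 1e-12 = 1.5970e-11 s
Step 2: L = v_sat * tau = 1e7 * 1.5970e-11 = 1.5970e-04 cm
Step 3: L in um = 1.5970e-04 * 1e4 = 1.597 um

1.597


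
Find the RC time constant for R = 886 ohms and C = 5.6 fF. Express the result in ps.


Step 1: tau = R * C
Step 2: tau = 886 * 5.6 fF = 886 * 5.6e-15 F
Step 3: tau = 4.9616e-12 s = 4.9616 ps

4.9616


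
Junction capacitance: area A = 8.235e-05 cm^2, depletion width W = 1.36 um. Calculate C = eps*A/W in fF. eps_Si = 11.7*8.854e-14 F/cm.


Step 1: eps_Si = 11.7 * 8.854e-14 = 1.035918e-12 F/cm
Step 2: W in cm = 1.36 * 1e-4 = 1.36e-04 cm
Step 3: C = 1.035918e-12 * 8.235e-05 / 1.36e-04 = 6.272636e-13 F
Step 4: C = 627.26 fF

627.26


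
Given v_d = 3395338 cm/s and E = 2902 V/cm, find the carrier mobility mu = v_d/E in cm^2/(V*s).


Step 1: mu = v_d / E
Step 2: mu = 3395338 / 2902
Step 3: mu = 1170.0 cm^2/(V*s)

1170.0


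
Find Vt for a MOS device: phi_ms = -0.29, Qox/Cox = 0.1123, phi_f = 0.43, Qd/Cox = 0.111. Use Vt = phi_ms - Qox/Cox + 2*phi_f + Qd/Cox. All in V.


Step 1: Vt = phi_ms - Qox/Cox + 2*phi_f + Qd/Cox
Step 2: Vt = -0.29 - 0.1123 + 2*0.43 + 0.111
Step 3: Vt = -0.29 - 0.1123 + 0.86 + 0.111
Step 4: Vt = 0.5687 V

0.5687


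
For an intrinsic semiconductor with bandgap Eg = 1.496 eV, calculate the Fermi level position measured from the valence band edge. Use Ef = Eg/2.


Step 1: For an intrinsic semiconductor, the Fermi level sits at midgap.
Step 2: Ef = Eg / 2 = 1.496 / 2 = 0.748 eV

0.748


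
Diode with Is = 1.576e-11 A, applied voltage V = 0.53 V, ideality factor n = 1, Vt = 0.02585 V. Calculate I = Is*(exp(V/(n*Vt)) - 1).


Step 1: V/(n*Vt) = 0.53/(1*0.02585) = 20.5029
Step 2: exp(20.5029) = 8.0223e+08
Step 3: I = 1.576e-11 * (8.0223e+08 - 1) = 1.26e-02 A

1.26e-02


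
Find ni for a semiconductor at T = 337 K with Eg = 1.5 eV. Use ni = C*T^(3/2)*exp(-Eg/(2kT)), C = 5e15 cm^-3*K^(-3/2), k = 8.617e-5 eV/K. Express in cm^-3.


Step 1: Compute kT = 8.617e-5 * 337 = 0.02903929 eV
Step 2: Exponent = -Eg/(2kT) = -1.5/(2*0.02903929) = -25.82708
Step 3: T^(3/2) = 337^1.5 = 6186.50
Step 4: ni = 5e15 * 6186.50 * exp(-25.82708) = 1.88e+08 cm^-3

1.88e+08


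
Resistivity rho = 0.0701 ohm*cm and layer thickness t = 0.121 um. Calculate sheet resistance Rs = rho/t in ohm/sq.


Step 1: Convert thickness to cm: t = 0.121 um = 1.2100e-05 cm
Step 2: Rs = rho / t = 0.0701 / 1.2100e-05
Step 3: Rs = 5793.4 ohm/sq

5793.4


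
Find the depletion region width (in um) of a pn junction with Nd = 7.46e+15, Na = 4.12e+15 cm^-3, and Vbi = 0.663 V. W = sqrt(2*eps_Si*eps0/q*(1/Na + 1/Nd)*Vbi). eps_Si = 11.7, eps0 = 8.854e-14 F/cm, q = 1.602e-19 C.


Step 1: 1/Na + 1/Nd = 1/4.12e+15 + 1/7.46e+15 = 3.76767e-16
Step 2: 2*eps*eps0/q = 2*11.7*8.854e-14/1.602e-19 = 1.293281e+07
Step 3: W^2 = 1.293281e+07 * 3.76767e-16 * 0.663 = 3.23057e-09
Step 4: W = sqrt(3.23057e-09) = 5.684e-05 cm = 0.5684 um

0.5684


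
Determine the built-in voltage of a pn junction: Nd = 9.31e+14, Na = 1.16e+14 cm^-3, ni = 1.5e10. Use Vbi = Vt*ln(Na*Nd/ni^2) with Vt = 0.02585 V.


Step 1: Compute Na*Nd/ni^2 = 1.16e+14 * 9.31e+14 / (1.5e10)^2 = 4.7998e+08
Step 2: ln(4.7998e+08) = 19.9893
Step 3: Vbi = 0.02585 * 19.9893 = 0.517 V

0.517


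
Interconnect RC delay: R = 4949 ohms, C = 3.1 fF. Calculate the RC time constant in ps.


Step 1: tau = R * C
Step 2: tau = 4949 * 3.1 fF = 4949 * 3.1e-15 F
Step 3: tau = 1.53419e-11 s = 15.3419 ps

15.3419


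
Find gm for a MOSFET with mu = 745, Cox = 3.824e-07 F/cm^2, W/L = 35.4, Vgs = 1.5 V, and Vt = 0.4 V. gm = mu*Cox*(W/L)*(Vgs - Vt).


Step 1: Vov = Vgs - Vt = 1.5 - 0.4 = 1.1 V
Step 2: gm = mu * Cox * (W/L) * Vov
Step 3: gm = 745 * 3.824e-07 * 35.4 * 1.1 = 1.11e-02 S

1.11e-02


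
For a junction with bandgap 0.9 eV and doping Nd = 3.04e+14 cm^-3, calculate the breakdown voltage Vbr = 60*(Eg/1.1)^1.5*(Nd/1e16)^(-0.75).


Step 1: Eg/1.1 = 0.9/1.1 = 0.818182
Step 2: (Eg/1.1)^1.5 = 0.818182^1.5 = 0.740074
Step 3: (Nd/1e16)^(-0.75) = (0.0304)^(-0.75) = 13.735511
Step 4: Vbr = 60 * 0.740074 * 13.735511 = 609.9 V

609.9


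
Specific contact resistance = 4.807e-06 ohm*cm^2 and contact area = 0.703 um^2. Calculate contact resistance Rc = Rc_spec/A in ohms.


Step 1: Convert area to cm^2: 0.703 um^2 = 7.0300e-09 cm^2
Step 2: Rc = Rc_spec / A = 4.807e-06 / 7.0300e-09
Step 3: Rc = 6.84e+02 ohms

6.84e+02


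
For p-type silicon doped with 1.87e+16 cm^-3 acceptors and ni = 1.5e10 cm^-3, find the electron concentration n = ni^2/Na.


Step 1: Majority hole concentration p ≈ Na = 1.87e+16 cm^-3
Step 2: n = ni^2 / Na = (1.5e10)^2 / 1.87e+16
Step 3: n = 1.20e+04 cm^-3

1.20e+04


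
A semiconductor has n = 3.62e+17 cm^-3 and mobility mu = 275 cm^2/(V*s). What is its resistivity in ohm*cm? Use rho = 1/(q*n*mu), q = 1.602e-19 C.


Step 1: sigma = q * n * mu = 1.602e-19 * 3.62e+17 * 275 = 1.59479e+01 S/cm
Step 2: rho = 1 / sigma = 1 / 1.59479e+01 = 0.0627 ohm*cm

0.0627


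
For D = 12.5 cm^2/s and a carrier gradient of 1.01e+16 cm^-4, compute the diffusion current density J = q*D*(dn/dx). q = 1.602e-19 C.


Step 1: J = q * D * (dn/dx)
Step 2: J = 1.602e-19 * 12.5 * 1.01e+16
Step 3: J = 2.02e-02 A/cm^2

2.02e-02


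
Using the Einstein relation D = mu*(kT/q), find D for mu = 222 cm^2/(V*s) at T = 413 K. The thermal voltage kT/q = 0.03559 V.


Step 1: D = mu * (kT/q)
Step 2: D = 222 * 0.03559
Step 3: D = 7.9 cm^2/s

7.9


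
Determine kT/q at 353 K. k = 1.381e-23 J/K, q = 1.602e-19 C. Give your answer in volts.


Step 1: kT = 1.381e-23 * 353 = 4.87493e-21 J
Step 2: Vt = kT/q = 4.87493e-21 / 1.602e-19
Step 3: Vt = 0.03043 V

0.03043


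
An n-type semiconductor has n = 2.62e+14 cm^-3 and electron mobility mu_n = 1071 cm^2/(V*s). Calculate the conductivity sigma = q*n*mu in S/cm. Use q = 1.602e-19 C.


Step 1: sigma = q * n * mu
Step 2: sigma = 1.602e-19 * 2.62e+14 * 1071
Step 3: sigma = 4.495e-02 S/cm

4.495e-02


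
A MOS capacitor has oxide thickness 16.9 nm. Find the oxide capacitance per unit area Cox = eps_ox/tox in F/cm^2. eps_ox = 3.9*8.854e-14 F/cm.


Step 1: eps_ox = 3.9 * 8.854e-14 = 3.45306e-13 F/cm
Step 2: tox in cm = 16.9 nm * 1e-7 = 1.6900e-06 cm
Step 3: Cox = 3.45306e-13 / 1.6900e-06 = 2.04e-07 F/cm^2

2.04e-07


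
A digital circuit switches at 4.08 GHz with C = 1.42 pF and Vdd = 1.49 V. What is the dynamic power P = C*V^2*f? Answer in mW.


Step 1: V^2 = 1.49^2 = 2.2201 V^2
Step 2: P = C*V^2*f = 1.42e-12 F * 2.2201 * 4.08e9 Hz
Step 3: P = 1.286237136e-02 W
Step 4: P = 12.862 mW

12.862


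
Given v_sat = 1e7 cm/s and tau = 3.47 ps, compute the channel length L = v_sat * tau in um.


Step 1: tau in seconds = 3.47 ps * 1e-12 = 3.4700e-12 s
Step 2: L = v_sat * tau = 1e7 * 3.4700e-12 = 3.4700e-05 cm
Step 3: L in um = 3.4700e-05 * 1e4 = 0.347 um

0.347


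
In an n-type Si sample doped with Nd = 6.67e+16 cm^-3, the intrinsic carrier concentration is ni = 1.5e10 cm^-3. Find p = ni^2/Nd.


Step 1: Since Nd >> ni, n ≈ Nd = 6.67e+16 cm^-3
Step 2: p = ni^2 / n = (1.5e10)^2 / 6.67e+16
Step 3: p = 2.25e20 / 6.67e+16 = 3.37e+03 cm^-3

3.37e+03


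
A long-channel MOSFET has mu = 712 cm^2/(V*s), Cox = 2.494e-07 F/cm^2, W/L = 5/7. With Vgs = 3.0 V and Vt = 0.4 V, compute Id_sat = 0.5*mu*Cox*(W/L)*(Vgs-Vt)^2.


Step 1: Overdrive voltage Vov = Vgs - Vt = 3.0 - 0.4 = 2.6 V
Step 2: W/L = 5/7 = 0.714286
Step 3: Id = 0.5 * 712 * 2.494e-07 * 0.714286 * 2.6^2
Step 4: Id = 4.29e-04 A

4.29e-04


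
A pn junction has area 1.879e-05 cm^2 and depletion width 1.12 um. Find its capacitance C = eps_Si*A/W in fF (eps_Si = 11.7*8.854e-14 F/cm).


Step 1: eps_Si = 11.7 * 8.854e-14 = 1.035918e-12 F/cm
Step 2: W in cm = 1.12 * 1e-4 = 1.12e-04 cm
Step 3: C = 1.035918e-12 * 1.879e-05 / 1.12e-04 = 1.737937e-13 F
Step 4: C = 173.79 fF

173.79


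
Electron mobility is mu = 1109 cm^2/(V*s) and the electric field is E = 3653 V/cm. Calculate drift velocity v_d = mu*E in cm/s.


Step 1: v_d = mu * E
Step 2: v_d = 1109 * 3653 = 4051177
Step 3: v_d = 4.05e+06 cm/s

4.05e+06


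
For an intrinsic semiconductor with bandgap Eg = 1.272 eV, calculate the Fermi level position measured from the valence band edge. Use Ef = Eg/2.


Step 1: For an intrinsic semiconductor, the Fermi level sits at midgap.
Step 2: Ef = Eg / 2 = 1.272 / 2 = 0.636 eV

0.636


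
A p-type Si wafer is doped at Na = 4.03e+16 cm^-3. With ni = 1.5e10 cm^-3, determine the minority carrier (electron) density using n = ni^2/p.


Step 1: Majority hole concentration p ≈ Na = 4.03e+16 cm^-3
Step 2: n = ni^2 / Na = (1.5e10)^2 / 4.03e+16
Step 3: n = 5.58e+03 cm^-3

5.58e+03


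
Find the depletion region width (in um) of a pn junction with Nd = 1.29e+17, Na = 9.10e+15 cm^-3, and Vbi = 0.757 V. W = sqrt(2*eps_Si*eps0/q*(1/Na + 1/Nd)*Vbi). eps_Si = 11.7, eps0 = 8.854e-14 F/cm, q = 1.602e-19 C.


Step 1: 1/Na + 1/Nd = 1/9.10e+15 + 1/1.29e+17 = 1.17642e-16
Step 2: 2*eps*eps0/q = 2*11.7*8.854e-14/1.602e-19 = 1.293281e+07
Step 3: W^2 = 1.293281e+07 * 1.17642e-16 * 0.757 = 1.15173e-09
Step 4: W = sqrt(1.15173e-09) = 3.394e-05 cm = 0.3394 um

0.3394


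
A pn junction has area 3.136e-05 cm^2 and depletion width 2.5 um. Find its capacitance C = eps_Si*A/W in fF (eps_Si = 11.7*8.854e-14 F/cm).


Step 1: eps_Si = 11.7 * 8.854e-14 = 1.035918e-12 F/cm
Step 2: W in cm = 2.5 * 1e-4 = 2.50e-04 cm
Step 3: C = 1.035918e-12 * 3.136e-05 / 2.50e-04 = 1.299456e-13 F
Step 4: C = 129.95 fF

129.95


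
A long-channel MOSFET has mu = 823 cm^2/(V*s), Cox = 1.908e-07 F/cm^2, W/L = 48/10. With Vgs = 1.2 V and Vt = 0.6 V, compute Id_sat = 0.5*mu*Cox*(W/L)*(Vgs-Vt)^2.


Step 1: Overdrive voltage Vov = Vgs - Vt = 1.2 - 0.6 = 0.6 V
Step 2: W/L = 48/10 = 4.8
Step 3: Id = 0.5 * 823 * 1.908e-07 * 4.8 * 0.6^2
Step 4: Id = 1.36e-04 A

1.36e-04


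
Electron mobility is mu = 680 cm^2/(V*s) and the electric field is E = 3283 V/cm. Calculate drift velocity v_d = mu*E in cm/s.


Step 1: v_d = mu * E
Step 2: v_d = 680 * 3283 = 2232440
Step 3: v_d = 2.23e+06 cm/s

2.23e+06


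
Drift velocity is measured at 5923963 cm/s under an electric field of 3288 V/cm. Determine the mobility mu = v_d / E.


Step 1: mu = v_d / E
Step 2: mu = 5923963 / 3288
Step 3: mu = 1801.69 cm^2/(V*s)

1801.69


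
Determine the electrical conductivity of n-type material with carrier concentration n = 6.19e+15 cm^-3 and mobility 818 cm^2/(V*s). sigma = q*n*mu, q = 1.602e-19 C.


Step 1: sigma = q * n * mu
Step 2: sigma = 1.602e-19 * 6.19e+15 * 818
Step 3: sigma = 8.112e-01 S/cm

8.112e-01


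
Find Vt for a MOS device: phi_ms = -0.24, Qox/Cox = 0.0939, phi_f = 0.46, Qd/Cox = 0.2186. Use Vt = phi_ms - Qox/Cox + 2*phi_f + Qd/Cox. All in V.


Step 1: Vt = phi_ms - Qox/Cox + 2*phi_f + Qd/Cox
Step 2: Vt = -0.24 - 0.0939 + 2*0.46 + 0.2186
Step 3: Vt = -0.24 - 0.0939 + 0.92 + 0.2186
Step 4: Vt = 0.8047 V

0.8047


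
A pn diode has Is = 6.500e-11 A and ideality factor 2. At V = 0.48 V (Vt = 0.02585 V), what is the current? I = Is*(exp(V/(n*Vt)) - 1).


Step 1: V/(n*Vt) = 0.48/(2*0.02585) = 9.2843
Step 2: exp(9.2843) = 1.0768e+04
Step 3: I = 6.500e-11 * (1.0768e+04 - 1) = 7.00e-07 A

7.00e-07


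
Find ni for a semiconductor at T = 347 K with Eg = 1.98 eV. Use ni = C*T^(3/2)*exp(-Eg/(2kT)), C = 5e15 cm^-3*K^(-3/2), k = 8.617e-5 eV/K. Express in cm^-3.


Step 1: Compute kT = 8.617e-5 * 347 = 0.02990099 eV
Step 2: Exponent = -Eg/(2kT) = -1.98/(2*0.02990099) = -33.10927
Step 3: T^(3/2) = 347^1.5 = 6463.89
Step 4: ni = 5e15 * 6463.89 * exp(-33.10927) = 1.35e+05 cm^-3

1.35e+05


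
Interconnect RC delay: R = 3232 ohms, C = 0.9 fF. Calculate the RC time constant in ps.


Step 1: tau = R * C
Step 2: tau = 3232 * 0.9 fF = 3232 * 9.0e-16 F
Step 3: tau = 2.9088e-12 s = 2.9088 ps

2.9088


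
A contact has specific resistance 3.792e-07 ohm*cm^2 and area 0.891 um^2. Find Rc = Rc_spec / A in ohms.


Step 1: Convert area to cm^2: 0.891 um^2 = 8.9100e-09 cm^2
Step 2: Rc = Rc_spec / A = 3.792e-07 / 8.9100e-09
Step 3: Rc = 4.26e+01 ohms

4.26e+01


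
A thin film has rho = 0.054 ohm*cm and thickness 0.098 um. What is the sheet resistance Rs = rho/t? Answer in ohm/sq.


Step 1: Convert thickness to cm: t = 0.098 um = 9.8000e-06 cm
Step 2: Rs = rho / t = 0.054 / 9.8000e-06
Step 3: Rs = 5510.2 ohm/sq

5510.2


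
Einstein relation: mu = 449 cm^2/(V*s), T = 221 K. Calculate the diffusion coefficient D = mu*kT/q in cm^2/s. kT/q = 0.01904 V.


Step 1: D = mu * (kT/q)
Step 2: D = 449 * 0.01904
Step 3: D = 8.55 cm^2/s

8.55


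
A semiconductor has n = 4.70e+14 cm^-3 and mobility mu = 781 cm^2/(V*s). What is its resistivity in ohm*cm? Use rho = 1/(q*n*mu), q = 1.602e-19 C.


Step 1: sigma = q * n * mu = 1.602e-19 * 4.70e+14 * 781 = 5.88046e-02 S/cm
Step 2: rho = 1 / sigma = 1 / 5.88046e-02 = 17.01 ohm*cm

17.01


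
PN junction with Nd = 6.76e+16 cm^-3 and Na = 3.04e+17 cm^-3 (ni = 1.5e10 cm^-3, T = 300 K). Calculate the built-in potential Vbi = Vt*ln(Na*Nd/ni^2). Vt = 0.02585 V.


Step 1: Compute Na*Nd/ni^2 = 3.04e+17 * 6.76e+16 / (1.5e10)^2 = 9.1335e+13
Step 2: ln(9.1335e+13) = 32.1456
Step 3: Vbi = 0.02585 * 32.1456 = 0.831 V

0.831


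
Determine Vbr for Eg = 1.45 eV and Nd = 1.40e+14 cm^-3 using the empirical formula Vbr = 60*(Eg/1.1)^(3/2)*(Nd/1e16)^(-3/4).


Step 1: Eg/1.1 = 1.45/1.1 = 1.318182
Step 2: (Eg/1.1)^1.5 = 1.318182^1.5 = 1.513433
Step 3: (Nd/1e16)^(-0.75) = (0.014)^(-0.75) = 24.569933
Step 4: Vbr = 60 * 1.513433 * 24.569933 = 2231.1 V

2231.1


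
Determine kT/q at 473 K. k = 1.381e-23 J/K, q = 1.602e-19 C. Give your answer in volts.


Step 1: kT = 1.381e-23 * 473 = 6.53213e-21 J
Step 2: Vt = kT/q = 6.53213e-21 / 1.602e-19
Step 3: Vt = 0.04077 V

0.04077


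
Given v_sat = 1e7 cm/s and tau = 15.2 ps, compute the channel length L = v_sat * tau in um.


Step 1: tau in seconds = 15.2 ps * 1e-12 = 1.5200e-11 s
Step 2: L = v_sat * tau = 1e7 * 1.5200e-11 = 1.5200e-04 cm
Step 3: L in um = 1.5200e-04 * 1e4 = 1.52 um

1.52


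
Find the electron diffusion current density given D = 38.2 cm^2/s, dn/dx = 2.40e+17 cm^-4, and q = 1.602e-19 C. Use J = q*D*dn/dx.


Step 1: J = q * D * (dn/dx)
Step 2: J = 1.602e-19 * 38.2 * 2.40e+17
Step 3: J = 1.47e+00 A/cm^2

1.47e+00


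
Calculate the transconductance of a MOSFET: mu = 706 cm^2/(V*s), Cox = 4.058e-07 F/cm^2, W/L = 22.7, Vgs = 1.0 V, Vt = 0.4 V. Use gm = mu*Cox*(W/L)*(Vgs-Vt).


Step 1: Vov = Vgs - Vt = 1.0 - 0.4 = 0.6 V
Step 2: gm = mu * Cox * (W/L) * Vov
Step 3: gm = 706 * 4.058e-07 * 22.7 * 0.6 = 3.90e-03 S

3.90e-03


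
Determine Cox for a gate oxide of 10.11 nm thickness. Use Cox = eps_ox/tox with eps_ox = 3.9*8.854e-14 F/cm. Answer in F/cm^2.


Step 1: eps_ox = 3.9 * 8.854e-14 = 3.45306e-13 F/cm
Step 2: tox in cm = 10.11 nm * 1e-7 = 1.0110e-06 cm
Step 3: Cox = 3.45306e-13 / 1.0110e-06 = 3.42e-07 F/cm^2

3.42e-07


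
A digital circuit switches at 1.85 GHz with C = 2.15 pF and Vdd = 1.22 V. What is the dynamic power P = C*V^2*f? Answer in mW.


Step 1: V^2 = 1.22^2 = 1.4884 V^2
Step 2: P = C*V^2*f = 2.15e-12 F * 1.4884 * 1.85e9 Hz
Step 3: P = 5.920111e-03 W
Step 4: P = 5.92 mW

5.92


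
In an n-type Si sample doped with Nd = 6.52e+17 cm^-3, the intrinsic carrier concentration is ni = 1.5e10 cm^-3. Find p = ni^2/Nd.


Step 1: Since Nd >> ni, n ≈ Nd = 6.52e+17 cm^-3
Step 2: p = ni^2 / n = (1.5e10)^2 / 6.52e+17
Step 3: p = 2.25e20 / 6.52e+17 = 3.45e+02 cm^-3

3.45e+02


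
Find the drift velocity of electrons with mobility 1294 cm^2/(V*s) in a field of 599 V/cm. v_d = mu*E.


Step 1: v_d = mu * E
Step 2: v_d = 1294 * 599 = 775106
Step 3: v_d = 7.75e+05 cm/s

7.75e+05


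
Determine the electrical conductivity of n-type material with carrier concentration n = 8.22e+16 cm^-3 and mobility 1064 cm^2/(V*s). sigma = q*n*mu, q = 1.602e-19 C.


Step 1: sigma = q * n * mu
Step 2: sigma = 1.602e-19 * 8.22e+16 * 1064
Step 3: sigma = 1.401e+01 S/cm

1.401e+01


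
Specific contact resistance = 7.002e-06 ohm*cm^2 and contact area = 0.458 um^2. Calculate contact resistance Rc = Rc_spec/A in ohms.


Step 1: Convert area to cm^2: 0.458 um^2 = 4.5800e-09 cm^2
Step 2: Rc = Rc_spec / A = 7.002e-06 / 4.5800e-09
Step 3: Rc = 1.53e+03 ohms

1.53e+03


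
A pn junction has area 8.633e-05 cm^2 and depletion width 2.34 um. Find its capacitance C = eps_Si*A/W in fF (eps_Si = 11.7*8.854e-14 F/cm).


Step 1: eps_Si = 11.7 * 8.854e-14 = 1.035918e-12 F/cm
Step 2: W in cm = 2.34 * 1e-4 = 2.34e-04 cm
Step 3: C = 1.035918e-12 * 8.633e-05 / 2.34e-04 = 3.821829e-13 F
Step 4: C = 382.18 fF

382.18


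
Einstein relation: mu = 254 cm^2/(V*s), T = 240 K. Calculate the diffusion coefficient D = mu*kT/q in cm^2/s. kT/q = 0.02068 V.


Step 1: D = mu * (kT/q)
Step 2: D = 254 * 0.02068
Step 3: D = 5.25 cm^2/s

5.25


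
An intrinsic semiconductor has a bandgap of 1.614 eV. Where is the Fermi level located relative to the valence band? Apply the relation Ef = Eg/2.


Step 1: For an intrinsic semiconductor, the Fermi level sits at midgap.
Step 2: Ef = Eg / 2 = 1.614 / 2 = 0.807 eV

0.807


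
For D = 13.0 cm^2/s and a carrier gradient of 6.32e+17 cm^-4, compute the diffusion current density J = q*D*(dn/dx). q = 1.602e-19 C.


Step 1: J = q * D * (dn/dx)
Step 2: J = 1.602e-19 * 13.0 * 6.32e+17
Step 3: J = 1.32e+00 A/cm^2

1.32e+00


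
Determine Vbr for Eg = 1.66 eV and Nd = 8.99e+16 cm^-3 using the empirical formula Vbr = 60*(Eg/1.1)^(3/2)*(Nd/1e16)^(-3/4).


Step 1: Eg/1.1 = 1.66/1.1 = 1.509091
Step 2: (Eg/1.1)^1.5 = 1.509091^1.5 = 1.853844
Step 3: (Nd/1e16)^(-0.75) = (8.99)^(-0.75) = 0.192611
Step 4: Vbr = 60 * 1.853844 * 0.192611 = 21.4 V

21.4


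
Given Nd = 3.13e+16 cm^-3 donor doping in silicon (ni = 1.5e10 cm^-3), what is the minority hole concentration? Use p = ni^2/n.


Step 1: Since Nd >> ni, n ≈ Nd = 3.13e+16 cm^-3
Step 2: p = ni^2 / n = (1.5e10)^2 / 3.13e+16
Step 3: p = 2.25e20 / 3.13e+16 = 7.19e+03 cm^-3

7.19e+03


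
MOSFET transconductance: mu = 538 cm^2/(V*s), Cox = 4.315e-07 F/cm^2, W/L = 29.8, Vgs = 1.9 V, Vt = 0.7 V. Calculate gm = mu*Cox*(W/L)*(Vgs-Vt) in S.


Step 1: Vov = Vgs - Vt = 1.9 - 0.7 = 1.2 V
Step 2: gm = mu * Cox * (W/L) * Vov
Step 3: gm = 538 * 4.315e-07 * 29.8 * 1.2 = 8.30e-03 S

8.30e-03


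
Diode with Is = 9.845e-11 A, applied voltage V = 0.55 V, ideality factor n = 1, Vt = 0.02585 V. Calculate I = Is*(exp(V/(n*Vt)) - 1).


Step 1: V/(n*Vt) = 0.55/(1*0.02585) = 21.2766
Step 2: exp(21.2766) = 1.7390e+09
Step 3: I = 9.845e-11 * (1.7390e+09 - 1) = 1.71e-01 A

1.71e-01


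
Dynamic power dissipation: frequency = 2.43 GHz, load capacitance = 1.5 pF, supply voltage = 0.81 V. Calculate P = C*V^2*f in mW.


Step 1: V^2 = 0.81^2 = 0.6561 V^2
Step 2: P = C*V^2*f = 1.5e-12 F * 0.6561 * 2.43e9 Hz
Step 3: P = 2.3914845e-03 W
Step 4: P = 2.391 mW

2.391


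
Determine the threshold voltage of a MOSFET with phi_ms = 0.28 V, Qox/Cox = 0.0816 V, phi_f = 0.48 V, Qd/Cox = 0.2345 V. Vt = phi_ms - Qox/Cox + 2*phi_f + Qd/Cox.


Step 1: Vt = phi_ms - Qox/Cox + 2*phi_f + Qd/Cox
Step 2: Vt = 0.28 - 0.0816 + 2*0.48 + 0.2345
Step 3: Vt = 0.28 - 0.0816 + 0.96 + 0.2345
Step 4: Vt = 1.3929 V

1.3929


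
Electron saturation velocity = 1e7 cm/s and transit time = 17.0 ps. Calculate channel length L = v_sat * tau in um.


Step 1: tau in seconds = 17.0 ps * 1e-12 = 1.7000e-11 s
Step 2: L = v_sat * tau = 1e7 * 1.7000e-11 = 1.7000e-04 cm
Step 3: L in um = 1.7000e-04 * 1e4 = 1.7 um

1.7


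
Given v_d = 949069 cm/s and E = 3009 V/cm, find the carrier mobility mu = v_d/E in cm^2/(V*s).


Step 1: mu = v_d / E
Step 2: mu = 949069 / 3009
Step 3: mu = 315.41 cm^2/(V*s)

315.41


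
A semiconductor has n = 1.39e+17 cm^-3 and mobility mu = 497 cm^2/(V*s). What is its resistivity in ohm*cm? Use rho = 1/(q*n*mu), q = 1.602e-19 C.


Step 1: sigma = q * n * mu = 1.602e-19 * 1.39e+17 * 497 = 1.10671e+01 S/cm
Step 2: rho = 1 / sigma = 1 / 1.10671e+01 = 0.09036 ohm*cm

0.09036


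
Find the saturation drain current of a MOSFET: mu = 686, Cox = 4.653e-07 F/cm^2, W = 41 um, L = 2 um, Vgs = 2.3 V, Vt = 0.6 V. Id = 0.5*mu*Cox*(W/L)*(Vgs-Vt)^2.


Step 1: Overdrive voltage Vov = Vgs - Vt = 2.3 - 0.6 = 1.7 V
Step 2: W/L = 41/2 = 20.5
Step 3: Id = 0.5 * 686 * 4.653e-07 * 20.5 * 1.7^2
Step 4: Id = 9.46e-03 A

9.46e-03


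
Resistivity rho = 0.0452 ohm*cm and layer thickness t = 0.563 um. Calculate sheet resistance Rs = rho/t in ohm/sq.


Step 1: Convert thickness to cm: t = 0.563 um = 5.6300e-05 cm
Step 2: Rs = rho / t = 0.0452 / 5.6300e-05
Step 3: Rs = 802.8 ohm/sq

802.8


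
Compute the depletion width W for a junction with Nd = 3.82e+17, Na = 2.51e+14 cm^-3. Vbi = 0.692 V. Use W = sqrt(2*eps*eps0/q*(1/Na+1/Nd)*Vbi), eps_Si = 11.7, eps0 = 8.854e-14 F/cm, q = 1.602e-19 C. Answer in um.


Step 1: 1/Na + 1/Nd = 1/2.51e+14 + 1/3.82e+17 = 3.98668e-15
Step 2: 2*eps*eps0/q = 2*11.7*8.854e-14/1.602e-19 = 1.293281e+07
Step 3: W^2 = 1.293281e+07 * 3.98668e-15 * 0.692 = 3.56788e-08
Step 4: W = sqrt(3.56788e-08) = 1.889e-04 cm = 1.889 um

1.889


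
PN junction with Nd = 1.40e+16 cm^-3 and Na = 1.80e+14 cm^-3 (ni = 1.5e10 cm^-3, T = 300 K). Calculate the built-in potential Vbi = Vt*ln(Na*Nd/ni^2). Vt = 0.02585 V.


Step 1: Compute Na*Nd/ni^2 = 1.80e+14 * 1.40e+16 / (1.5e10)^2 = 1.1200e+10
Step 2: ln(1.1200e+10) = 23.1392
Step 3: Vbi = 0.02585 * 23.1392 = 0.598 V

0.598


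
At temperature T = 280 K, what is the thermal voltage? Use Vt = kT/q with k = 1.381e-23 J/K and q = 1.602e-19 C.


Step 1: kT = 1.381e-23 * 280 = 3.8668e-21 J
Step 2: Vt = kT/q = 3.8668e-21 / 1.602e-19
Step 3: Vt = 0.02414 V

0.02414


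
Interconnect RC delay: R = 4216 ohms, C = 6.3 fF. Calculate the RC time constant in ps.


Step 1: tau = R * C
Step 2: tau = 4216 * 6.3 fF = 4216 * 6.3e-15 F
Step 3: tau = 2.65608e-11 s = 26.5608 ps

26.5608


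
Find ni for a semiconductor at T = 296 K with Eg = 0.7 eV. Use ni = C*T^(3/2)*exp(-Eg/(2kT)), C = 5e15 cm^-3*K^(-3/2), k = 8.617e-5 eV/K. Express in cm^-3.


Step 1: Compute kT = 8.617e-5 * 296 = 0.02550632 eV
Step 2: Exponent = -Eg/(2kT) = -0.7/(2*0.02550632) = -13.72209
Step 3: T^(3/2) = 296^1.5 = 5092.58
Step 4: ni = 5e15 * 5092.58 * exp(-13.72209) = 2.80e+13 cm^-3

2.80e+13


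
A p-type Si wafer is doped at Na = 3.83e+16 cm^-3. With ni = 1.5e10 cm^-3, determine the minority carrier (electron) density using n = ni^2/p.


Step 1: Majority hole concentration p ≈ Na = 3.83e+16 cm^-3
Step 2: n = ni^2 / Na = (1.5e10)^2 / 3.83e+16
Step 3: n = 5.87e+03 cm^-3

5.87e+03


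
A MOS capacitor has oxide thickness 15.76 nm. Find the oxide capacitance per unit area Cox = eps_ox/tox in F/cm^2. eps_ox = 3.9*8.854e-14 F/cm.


Step 1: eps_ox = 3.9 * 8.854e-14 = 3.45306e-13 F/cm
Step 2: tox in cm = 15.76 nm * 1e-7 = 1.5760e-06 cm
Step 3: Cox = 3.45306e-13 / 1.5760e-06 = 2.19e-07 F/cm^2

2.19e-07
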